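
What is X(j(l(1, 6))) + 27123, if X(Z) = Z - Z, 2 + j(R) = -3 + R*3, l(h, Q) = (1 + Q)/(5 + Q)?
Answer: 27123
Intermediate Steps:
l(h, Q) = (1 + Q)/(5 + Q)
j(R) = -5 + 3*R (j(R) = -2 + (-3 + R*3) = -2 + (-3 + 3*R) = -5 + 3*R)
X(Z) = 0
X(j(l(1, 6))) + 27123 = 0 + 27123 = 27123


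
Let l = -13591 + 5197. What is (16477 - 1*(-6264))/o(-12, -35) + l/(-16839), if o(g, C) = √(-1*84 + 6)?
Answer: 2798/5613 - 22741*I*√78/78 ≈ 0.49849 - 2574.9*I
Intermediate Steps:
l = -8394
o(g, C) = I*√78 (o(g, C) = √(-84 + 6) = √(-78) = I*√78)
(16477 - 1*(-6264))/o(-12, -35) + l/(-16839) = (16477 - 1*(-6264))/((I*√78)) - 8394/(-16839) = (16477 + 6264)*(-I*√78/78) - 8394*(-1/16839) = 22741*(-I*√78/78) + 2798/5613 = -22741*I*√78/78 + 2798/5613 = 2798/5613 - 22741*I*√78/78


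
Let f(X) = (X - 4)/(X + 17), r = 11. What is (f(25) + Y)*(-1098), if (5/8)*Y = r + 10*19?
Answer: -1768329/5 ≈ -3.5367e+5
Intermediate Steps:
f(X) = (-4 + X)/(17 + X)
Y = 1608/5 (Y = 8*(11 + 10*19)/5 = 8*(11 + 190)/5 = (8/5)*201 = 1608/5 ≈ 321.60)
(f(25) + Y)*(-1098) = ((-4 + 25)/(17 + 25) + 1608/5)*(-1098) = (21/42 + 1608/5)*(-1098) = ((1/42)*21 + 1608/5)*(-1098) = (½ + 1608/5)*(-1098) = (3221/10)*(-1098) = -1768329/5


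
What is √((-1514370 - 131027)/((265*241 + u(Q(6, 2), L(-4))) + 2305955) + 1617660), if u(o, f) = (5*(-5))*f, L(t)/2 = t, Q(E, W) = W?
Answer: √2271595977297816515/1185010 ≈ 1271.9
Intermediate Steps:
L(t) = 2*t
u(o, f) = -25*f
√((-1514370 - 131027)/((265*241 + u(Q(6, 2), L(-4))) + 2305955) + 1617660) = √((-1514370 - 131027)/((265*241 - 50*(-4)) + 2305955) + 1617660) = √(-1645397/((63865 - 25*(-8)) + 2305955) + 1617660) = √(-1645397/((63865 + 200) + 2305955) + 1617660) = √(-1645397/(64065 + 2305955) + 1617660) = √(-1645397/2370020 + 1617660) = √(3833884907803/2370020) = √2271595977297816515/1185010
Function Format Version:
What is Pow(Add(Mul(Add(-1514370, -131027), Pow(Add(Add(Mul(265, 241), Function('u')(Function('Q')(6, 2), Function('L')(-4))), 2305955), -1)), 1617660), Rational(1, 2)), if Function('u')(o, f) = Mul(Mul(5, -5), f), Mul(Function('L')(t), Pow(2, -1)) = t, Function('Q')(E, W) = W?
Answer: Mul(Rational(1, 1185010), Pow(2271595977297816515, Rational(1, 2))) ≈ 1271.9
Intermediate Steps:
Function('L')(t) = Mul(2, t)
Function('u')(o, f) = Mul(-25, f)
Pow(Add(Mul(Add(-1514370, -131027), Pow(Add(Add(Mul(265, 241), Function('u')(Function('Q')(6, 2), Function('L')(-4))), 2305955), -1)), 1617660), Rational(1, 2)) = Pow(Add(Mul(Add(-1514370, -131027), Pow(Add(Add(Mul(265, 241), Mul(-25, Mul(2, -4))), 2305955), -1)), 1617660), Rational(1, 2)) = Pow(Add(Mul(-1645397, Pow(Add(Add(63865, Mul(-25, -8)), 2305955), -1)), 1617660), Rational(1, 2)) = Pow(Add(Mul(-1645397, Pow(Add(Add(63865, 200), 2305955), -1)), 1617660), Rational(1, 2)) = Pow(Add(Mul(-1645397, Pow(Add(64065, 2305955), -1)), 1617660), Rational(1, 2)) = Pow(Add(Mul(-1645397, Pow(2370020, -1)), 1617660), Rational(1, 2)) = Pow(Add(Mul(-1645397, Rational(1, 2370020)), 1617660), Rational(1, 2)) = Pow(Add(Rational(-1645397, 2370020), 1617660), Rational(1, 2)) = Pow(Rational(3833884907803, 2370020), Rational(1, 2)) = Mul(Rational(1, 1185010), Pow(2271595977297816515, Rational(1, 2)))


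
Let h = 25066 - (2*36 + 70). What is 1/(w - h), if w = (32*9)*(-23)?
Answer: -1/31548 ≈ -3.1698e-5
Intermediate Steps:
w = -6624 (w = 288*(-23) = -6624)
h = 24924 (h = 25066 - (72 + 70) = 25066 - 1*142 = 25066 - 142 = 24924)
1/(w - h) = 1/(-6624 - 1*24924) = 1/(-6624 - 24924) = 1/(-31548) = -1/31548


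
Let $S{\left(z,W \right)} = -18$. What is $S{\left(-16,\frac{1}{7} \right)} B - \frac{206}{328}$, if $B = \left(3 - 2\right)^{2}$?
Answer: $- \frac{3055}{164} \approx -18.628$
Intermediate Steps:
$B = 1$ ($B = 1^{2} = 1$)
$S{\left(-16,\frac{1}{7} \right)} B - \frac{206}{328} = \left(-18\right) 1 - \frac{206}{328} = -18 - \frac{103}{164} = - \frac{3055}{164}$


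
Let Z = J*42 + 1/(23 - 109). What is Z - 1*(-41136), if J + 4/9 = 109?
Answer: 11789393/258 ≈ 45695.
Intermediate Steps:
J = 977/9 (J = -4/9 + 109 = 977/9 ≈ 108.56)
Z = 1176305/258 (Z = (977/9)*42 + 1/(23 - 109) = 13678/3 + 1/(-86) = 13678/3 - 1/86 = 1176305/258 ≈ 4559.3)
Z - 1*(-41136) = 1176305/258 - 1*(-41136) = 1176305/258 + 41136 = 11789393/258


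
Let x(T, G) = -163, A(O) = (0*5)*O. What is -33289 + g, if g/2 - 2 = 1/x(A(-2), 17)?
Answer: -5425457/163 ≈ -33285.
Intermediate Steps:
A(O) = 0 (A(O) = 0*O = 0)
g = 650/163 (g = 4 + 2/(-163) = 4 + 2*(-1/163) = 4 - 2/163 = 650/163 ≈ 3.9877)
-33289 + g = -33289 + 650/163 = -5425457/163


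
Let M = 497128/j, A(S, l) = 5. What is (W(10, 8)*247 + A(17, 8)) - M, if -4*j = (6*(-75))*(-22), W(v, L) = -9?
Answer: -4992422/2475 ≈ -2017.1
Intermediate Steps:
j = -2475 (j = -6*(-75)*(-22)/4 = -(-225)*(-22)/2 = -¼*9900 = -2475)
M = -497128/2475 (M = 497128/(-2475) = 497128*(-1/2475) = -497128/2475 ≈ -200.86)
(W(10, 8)*247 + A(17, 8)) - M = (-9*247 + 5) - 1*(-497128/2475) = (-2223 + 5) + 497128/2475 = -2218 + 497128/2475 = -4992422/2475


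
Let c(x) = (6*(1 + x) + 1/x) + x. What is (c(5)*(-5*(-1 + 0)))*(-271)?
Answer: -55826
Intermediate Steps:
c(x) = 6 + 1/x + 7*x (c(x) = ((6 + 6*x) + 1/x) + x = (6 + 1/x + 6*x) + x = 6 + 1/x + 7*x)
(c(5)*(-5*(-1 + 0)))*(-271) = ((6 + 1/5 + 7*5)*(-5*(-1 + 0)))*(-271) = ((6 + 1/5 + 35)*(-5*(-1)))*(-271) = ((206/5)*5)*(-271) = 206*(-271) = -55826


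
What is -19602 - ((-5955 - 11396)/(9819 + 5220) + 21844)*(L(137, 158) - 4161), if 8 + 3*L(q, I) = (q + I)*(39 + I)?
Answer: -4996040138998/15039 ≈ -3.3221e+8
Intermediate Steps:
L(q, I) = -8/3 + (39 + I)*(I + q)/3 (L(q, I) = -8/3 + ((q + I)*(39 + I))/3 = -8/3 + ((I + q)*(39 + I))/3 = -8/3 + ((39 + I)*(I + q))/3 = -8/3 + (39 + I)*(I + q)/3)
-19602 - ((-5955 - 11396)/(9819 + 5220) + 21844)*(L(137, 158) - 4161) = -19602 - ((-5955 - 11396)/(9819 + 5220) + 21844)*((-8/3 + 13*158 + 13*137 + (⅓)*158² + (⅓)*158*137) - 4161) = -19602 - (-17351/15039 + 21844)*((-8/3 + 2054 + 1781 + (⅓)*24964 + 21646/3) - 4161) = -19602 - (-17351*1/15039 + 21844)*((-8/3 + 2054 + 1781 + 24964/3 + 21646/3) - 4161) = -19602 - (-17351/15039 + 21844)*(19369 - 4161) = -19602 - 328494565*15208/15039 = -19602 - 1*4995745344520/15039 = -19602 - 4995745344520/15039 = -4996040138998/15039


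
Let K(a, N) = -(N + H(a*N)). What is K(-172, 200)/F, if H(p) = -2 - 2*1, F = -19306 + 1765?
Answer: 196/17541 ≈ 0.011174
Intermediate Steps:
F = -17541
H(p) = -4 (H(p) = -2 - 2 = -4)
K(a, N) = 4 - N (K(a, N) = -(N - 4) = -(-4 + N) = 4 - N)
K(-172, 200)/F = (4 - 1*200)/(-17541) = (4 - 200)*(-1/17541) = -196*(-1/17541) = 196/17541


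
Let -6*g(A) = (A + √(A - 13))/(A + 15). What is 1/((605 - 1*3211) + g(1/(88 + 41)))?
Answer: -31966489632/83304674752583 + 2112*I*√54051/83304674752583 ≈ -0.00038373 + 5.8942e-9*I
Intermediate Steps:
g(A) = -(A + √(-13 + A))/(6*(15 + A)) (g(A) = -(A + √(A - 13))/(6*(A + 15)) = -(A + √(-13 + A))/(6*(15 + A)))
1/((605 - 1*3211) + g(1/(88 + 41))) = 1/((605 - 1*3211) + (-1/(88 + 41) - √(-13 + 1/(88 + 41)))/(6*(15 + 1/(88 + 41)))) = 1/((605 - 3211) + (-1/129 - √(-13 + 1/129))/(6*(15 + 1/129))) = 1/(-2606 + (-1*1/129 - √(-13 + 1/129))/(6*(15 + 1/129))) = 1/(-2606 + (-1/129 - √(-1676/129))/(6*(1936/129))) = 1/(-2606 + (⅙)*(129/1936)*(-1/129 - 2*I*√54051/129)) = 1/(-2606 + (-1/11616 - I*√54051/5808)) = 1/(-30271297/11616 - I*√54051/5808)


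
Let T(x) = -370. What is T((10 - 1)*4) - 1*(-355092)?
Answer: 354722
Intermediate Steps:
T((10 - 1)*4) - 1*(-355092) = -370 - 1*(-355092) = -370 + 355092 = 354722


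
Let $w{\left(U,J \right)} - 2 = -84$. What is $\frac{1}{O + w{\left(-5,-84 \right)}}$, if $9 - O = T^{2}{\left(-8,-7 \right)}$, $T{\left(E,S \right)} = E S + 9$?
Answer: $- \frac{1}{4298} \approx -0.00023267$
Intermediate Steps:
$w{\left(U,J \right)} = -82$ ($w{\left(U,J \right)} = 2 - 84 = -82$)
$T{\left(E,S \right)} = 9 + E S$
$O = -4216$ ($O = 9 - \left(9 - -56\right)^{2} = 9 - \left(9 + 56\right)^{2} = 9 - 65^{2} = 9 - 4225 = -4216$)
$\frac{1}{O + w{\left(-5,-84 \right)}} = \frac{1}{-4216 - 82} = \frac{1}{-4298} = - \frac{1}{4298}$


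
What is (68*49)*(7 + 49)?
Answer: 186592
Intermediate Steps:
(68*49)*(7 + 49) = 3332*56 = 186592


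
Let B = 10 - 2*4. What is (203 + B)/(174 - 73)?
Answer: 205/101 ≈ 2.0297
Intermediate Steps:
B = 2 (B = 10 - 8 = 2)
(203 + B)/(174 - 73) = (203 + 2)/(174 - 73) = 205/101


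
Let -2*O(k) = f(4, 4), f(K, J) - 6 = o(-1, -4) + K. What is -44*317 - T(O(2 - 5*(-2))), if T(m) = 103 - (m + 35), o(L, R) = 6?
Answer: -14024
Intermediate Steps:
f(K, J) = 12 + K (f(K, J) = 6 + (6 + K) = 12 + K)
O(k) = -8 (O(k) = -(12 + 4)/2 = -1/2*16 = -8)
T(m) = 68 - m (T(m) = 103 - (35 + m) = 103 + (-35 - m) = 68 - m)
-44*317 - T(O(2 - 5*(-2))) = -44*317 - (68 - 1*(-8)) = -13948 - (68 + 8) = -13948 - 1*76 = -13948 - 76 = -14024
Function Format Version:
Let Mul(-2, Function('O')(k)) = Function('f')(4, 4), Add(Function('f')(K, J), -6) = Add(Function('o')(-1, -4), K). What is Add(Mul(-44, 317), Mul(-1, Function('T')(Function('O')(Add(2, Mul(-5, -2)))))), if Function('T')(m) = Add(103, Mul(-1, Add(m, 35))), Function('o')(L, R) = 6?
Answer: -14024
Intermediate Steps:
Function('f')(K, J) = Add(12, K) (Function('f')(K, J) = Add(6, Add(6, K)) = Add(12, K))
Function('O')(k) = -8 (Function('O')(k) = Mul(Rational(-1, 2), Add(12, 4)) = Mul(Rational(-1, 2), 16) = -8)
Function('T')(m) = Add(68, Mul(-1, m)) (Function('T')(m) = Add(103, Mul(-1, Add(35, m))) = Add(103, Add(-35, Mul(-1, m))) = Add(68, Mul(-1, m)))
Add(Mul(-44, 317), Mul(-1, Function('T')(Function('O')(Add(2, Mul(-5, -2)))))) = Add(Mul(-44, 317), Mul(-1, Add(68, Mul(-1, -8)))) = Add(-13948, Mul(-1, Add(68, 8))) = Add(-13948, Mul(-1, 76)) = Add(-13948, -76) = -14024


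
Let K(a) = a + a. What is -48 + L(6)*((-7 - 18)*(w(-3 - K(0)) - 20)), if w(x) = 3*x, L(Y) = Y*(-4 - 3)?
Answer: -30498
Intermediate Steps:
K(a) = 2*a
L(Y) = -7*Y (L(Y) = Y*(-7) = -7*Y)
-48 + L(6)*((-7 - 18)*(w(-3 - K(0)) - 20)) = -48 + (-7*6)*((-7 - 18)*(3*(-3 - 2*0) - 20)) = -48 - (-1050)*(3*(-3 - 1*0) - 20) = -48 - (-1050)*(3*(-3 + 0) - 20) = -48 - (-1050)*(3*(-3) - 20) = -48 - (-1050)*(-9 - 20) = -48 - (-1050)*(-29) = -48 - 42*725 = -48 - 30450 = -30498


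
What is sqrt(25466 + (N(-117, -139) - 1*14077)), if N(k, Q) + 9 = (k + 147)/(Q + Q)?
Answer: sqrt(219870895)/139 ≈ 106.68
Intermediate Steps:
N(k, Q) = -9 + (147 + k)/(2*Q) (N(k, Q) = -9 + (k + 147)/(Q + Q) = -9 + (147 + k)/((2*Q)) = -9 + (147 + k)*(1/(2*Q)) = -9 + (147 + k)/(2*Q))
sqrt(25466 + (N(-117, -139) - 1*14077)) = sqrt(25466 + ((1/2)*(147 - 117 - 18*(-139))/(-139) - 1*14077)) = sqrt(25466 + ((1/2)*(-1/139)*(147 - 117 + 2502) - 14077)) = sqrt(25466 + ((1/2)*(-1/139)*2532 - 14077)) = sqrt(25466 + (-1266/139 - 14077)) = sqrt(25466 - 1957969/139) = sqrt(1581805/139) = sqrt(219870895)/139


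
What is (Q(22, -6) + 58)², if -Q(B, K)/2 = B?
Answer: 196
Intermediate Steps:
Q(B, K) = -2*B
(Q(22, -6) + 58)² = (-2*22 + 58)² = (-44 + 58)² = 14² = 196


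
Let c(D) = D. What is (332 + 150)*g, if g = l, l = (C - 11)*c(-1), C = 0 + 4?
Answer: 3374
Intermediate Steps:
C = 4
l = 7 (l = (4 - 11)*(-1) = -7*(-1) = 7)
g = 7
(332 + 150)*g = (332 + 150)*7 = 482*7 = 3374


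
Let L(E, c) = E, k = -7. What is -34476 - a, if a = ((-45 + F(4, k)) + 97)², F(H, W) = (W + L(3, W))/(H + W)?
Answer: -335884/9 ≈ -37320.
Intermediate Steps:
F(H, W) = (3 + W)/(H + W) (F(H, W) = (W + 3)/(H + W) = (3 + W)/(H + W))
a = 25600/9 (a = ((-45 + (3 - 7)/(4 - 7)) + 97)² = ((-45 - 4/(-3)) + 97)² = ((-45 - ⅓*(-4)) + 97)² = ((-45 + 4/3) + 97)² = (-131/3 + 97)² = (160/3)² = 25600/9 ≈ 2844.4)
-34476 - a = -34476 - 1*25600/9 = -34476 - 25600/9 = -335884/9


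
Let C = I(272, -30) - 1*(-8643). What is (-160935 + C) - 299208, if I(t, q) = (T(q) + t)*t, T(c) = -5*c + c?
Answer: -344876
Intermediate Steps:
T(c) = -4*c
I(t, q) = t*(t - 4*q) (I(t, q) = (-4*q + t)*t = (t - 4*q)*t = t*(t - 4*q))
C = 115267 (C = 272*(272 - 4*(-30)) - 1*(-8643) = 272*(272 + 120) + 8643 = 272*392 + 8643 = 106624 + 8643 = 115267)
(-160935 + C) - 299208 = (-160935 + 115267) - 299208 = -45668 - 299208 = -344876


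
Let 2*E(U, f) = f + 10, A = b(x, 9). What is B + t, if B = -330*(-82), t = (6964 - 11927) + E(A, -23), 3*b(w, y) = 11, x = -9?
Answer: 44181/2 ≈ 22091.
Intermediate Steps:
b(w, y) = 11/3 (b(w, y) = (⅓)*11 = 11/3)
A = 11/3 ≈ 3.6667
E(U, f) = 5 + f/2 (E(U, f) = (f + 10)/2 = (10 + f)/2 = 5 + f/2)
t = -9939/2 (t = (6964 - 11927) + (5 + (½)*(-23)) = -4963 + (5 - 23/2) = -4963 - 13/2 = -9939/2 ≈ -4969.5)
B = 27060
B + t = 27060 - 9939/2 = 44181/2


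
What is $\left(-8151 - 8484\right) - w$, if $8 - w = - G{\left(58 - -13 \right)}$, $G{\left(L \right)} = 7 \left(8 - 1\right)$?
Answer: $-16692$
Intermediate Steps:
$G{\left(L \right)} = 49$ ($G{\left(L \right)} = 7 \cdot 7 = 49$)
$w = 57$ ($w = 8 - \left(-1\right) 49 = 8 - -49 = 8 + 49 = 57$)
$\left(-8151 - 8484\right) - w = \left(-8151 - 8484\right) - 57 = -16635 - 57 = -16692$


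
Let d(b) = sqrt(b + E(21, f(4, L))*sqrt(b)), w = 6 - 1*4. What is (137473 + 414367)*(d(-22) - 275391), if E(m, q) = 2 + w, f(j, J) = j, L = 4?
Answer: -151971769440 + 551840*sqrt(-22 + 4*I*sqrt(22)) ≈ -1.5197e+11 + 2.7843e+6*I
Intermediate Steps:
w = 2 (w = 6 - 4 = 2)
E(m, q) = 4 (E(m, q) = 2 + 2 = 4)
d(b) = sqrt(b + 4*sqrt(b))
(137473 + 414367)*(d(-22) - 275391) = (137473 + 414367)*(sqrt(-22 + 4*sqrt(-22)) - 275391) = 551840*(sqrt(-22 + 4*(I*sqrt(22))) - 275391) = 551840*(sqrt(-22 + 4*I*sqrt(22)) - 275391) = 551840*(-275391 + sqrt(-22 + 4*I*sqrt(22))) = -151971769440 + 551840*sqrt(-22 + 4*I*sqrt(22))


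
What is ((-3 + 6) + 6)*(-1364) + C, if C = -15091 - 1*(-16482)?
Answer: -10885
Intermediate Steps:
C = 1391 (C = -15091 + 16482 = 1391)
((-3 + 6) + 6)*(-1364) + C = ((-3 + 6) + 6)*(-1364) + 1391 = (3 + 6)*(-1364) + 1391 = 9*(-1364) + 1391 = -12276 + 1391 = -10885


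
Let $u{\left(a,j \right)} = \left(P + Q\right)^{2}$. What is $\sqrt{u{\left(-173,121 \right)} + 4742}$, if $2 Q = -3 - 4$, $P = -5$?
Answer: $\frac{7 \sqrt{393}}{2} \approx 69.385$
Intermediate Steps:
$Q = - \frac{7}{2}$ ($Q = \frac{-3 - 4}{2} = \frac{1}{2} \left(-7\right) = - \frac{7}{2} \approx -3.5$)
$u{\left(a,j \right)} = \frac{289}{4}$ ($u{\left(a,j \right)} = \left(-5 - \frac{7}{2}\right)^{2} = \left(- \frac{17}{2}\right)^{2} = \frac{289}{4}$)
$\sqrt{u{\left(-173,121 \right)} + 4742} = \sqrt{\frac{289}{4} + 4742} = \sqrt{\frac{19257}{4}} = \frac{7 \sqrt{393}}{2}$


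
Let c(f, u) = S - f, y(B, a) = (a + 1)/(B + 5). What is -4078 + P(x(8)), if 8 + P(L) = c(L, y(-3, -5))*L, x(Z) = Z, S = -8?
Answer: -4214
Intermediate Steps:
y(B, a) = (1 + a)/(5 + B)
c(f, u) = -8 - f
P(L) = -8 + L*(-8 - L) (P(L) = -8 + (-8 - L)*L = -8 + L*(-8 - L))
-4078 + P(x(8)) = -4078 + (-8 - 1*8*(8 + 8)) = -4078 + (-8 - 1*8*16) = -4078 + (-8 - 128) = -4078 - 136 = -4214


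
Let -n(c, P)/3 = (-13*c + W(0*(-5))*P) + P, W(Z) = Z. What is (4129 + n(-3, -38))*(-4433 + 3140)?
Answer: -5334918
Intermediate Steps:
n(c, P) = -3*P + 39*c (n(c, P) = -3*((-13*c + (0*(-5))*P) + P) = -3*((-13*c + 0*P) + P) = -3*((-13*c + 0) + P) = -3*(-13*c + P) = -3*(P - 13*c) = -3*P + 39*c)
(4129 + n(-3, -38))*(-4433 + 3140) = (4129 + (-3*(-38) + 39*(-3)))*(-4433 + 3140) = (4129 + (114 - 117))*(-1293) = (4129 - 3)*(-1293) = 4126*(-1293) = -5334918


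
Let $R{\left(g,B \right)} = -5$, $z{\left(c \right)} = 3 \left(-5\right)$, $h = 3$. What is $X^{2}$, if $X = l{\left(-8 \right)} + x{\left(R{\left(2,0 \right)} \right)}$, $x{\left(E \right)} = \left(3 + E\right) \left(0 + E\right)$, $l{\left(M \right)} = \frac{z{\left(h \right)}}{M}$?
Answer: $\frac{9025}{64} \approx 141.02$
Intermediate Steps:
$z{\left(c \right)} = -15$
$l{\left(M \right)} = - \frac{15}{M}$
$x{\left(E \right)} = E \left(3 + E\right)$ ($x{\left(E \right)} = \left(3 + E\right) E = E \left(3 + E\right)$)
$X = \frac{95}{8}$ ($X = - \frac{15}{-8} - 5 \left(3 - 5\right) = \left(-15\right) \left(- \frac{1}{8}\right) - -10 = \frac{15}{8} + 10 = \frac{95}{8} \approx 11.875$)
$X^{2} = \left(\frac{95}{8}\right)^{2} = \frac{9025}{64}$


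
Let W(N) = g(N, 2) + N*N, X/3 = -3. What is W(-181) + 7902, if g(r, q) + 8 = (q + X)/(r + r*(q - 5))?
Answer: 14717103/362 ≈ 40655.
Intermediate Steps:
X = -9 (X = 3*(-3) = -9)
g(r, q) = -8 + (-9 + q)/(r + r*(-5 + q)) (g(r, q) = -8 + (q - 9)/(r + r*(q - 5)) = -8 + (-9 + q)/(r + r*(-5 + q)))
W(N) = N**2 - (-7 + 16*N)/(2*N) (W(N) = (-9 + 2 + 32*N - 8*2*N)/(N*(-4 + 2)) + N*N = (-9 + 2 + 32*N - 16*N)/(N*(-2)) + N**2 = -1/2*(-7 + 16*N)/N + N**2 = -(-7 + 16*N)/(2*N) + N**2 = N**2 - (-7 + 16*N)/(2*N))
W(-181) + 7902 = (-8 + (-181)**2 + (7/2)/(-181)) + 7902 = (-8 + 32761 + (7/2)*(-1/181)) + 7902 = (-8 + 32761 - 7/362) + 7902 = 11856579/362 + 7902 = 14717103/362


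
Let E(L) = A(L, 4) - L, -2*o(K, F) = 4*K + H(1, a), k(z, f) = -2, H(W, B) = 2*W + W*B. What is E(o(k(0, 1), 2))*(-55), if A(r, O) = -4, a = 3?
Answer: 605/2 ≈ 302.50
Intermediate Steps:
H(W, B) = 2*W + B*W
o(K, F) = -5/2 - 2*K (o(K, F) = -(4*K + 1*(2 + 3))/2 = -(4*K + 1*5)/2 = -(4*K + 5)/2 = -(5 + 4*K)/2 = -5/2 - 2*K)
E(L) = -4 - L
E(o(k(0, 1), 2))*(-55) = (-4 - (-5/2 - 2*(-2)))*(-55) = (-4 - (-5/2 + 4))*(-55) = (-4 - 1*3/2)*(-55) = (-4 - 3/2)*(-55) = -11/2*(-55) = 605/2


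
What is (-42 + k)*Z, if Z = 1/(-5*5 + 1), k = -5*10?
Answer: 23/6 ≈ 3.8333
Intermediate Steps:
k = -50
Z = -1/24 (Z = 1/(-25 + 1) = 1/(-24) = -1/24 ≈ -0.041667)
(-42 + k)*Z = (-42 - 50)*(-1/24) = -92*(-1/24) = 23/6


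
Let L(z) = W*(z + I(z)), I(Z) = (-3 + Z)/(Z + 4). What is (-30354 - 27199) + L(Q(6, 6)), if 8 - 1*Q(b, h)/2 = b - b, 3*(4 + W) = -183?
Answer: -234541/4 ≈ -58635.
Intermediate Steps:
W = -65 (W = -4 + (⅓)*(-183) = -4 - 61 = -65)
I(Z) = (-3 + Z)/(4 + Z)
Q(b, h) = 16 (Q(b, h) = 16 - 2*(b - b) = 16 - 2*0 = 16 + 0 = 16)
L(z) = -65*z - 65*(-3 + z)/(4 + z) (L(z) = -65*(z + (-3 + z)/(4 + z)) = -65*z - 65*(-3 + z)/(4 + z))
(-30354 - 27199) + L(Q(6, 6)) = (-30354 - 27199) + 65*(3 - 1*16² - 5*16)/(4 + 16) = -57553 + 65*(3 - 1*256 - 80)/20 = -57553 + 65*(1/20)*(3 - 256 - 80) = -57553 + 65*(1/20)*(-333) = -57553 - 4329/4 = -234541/4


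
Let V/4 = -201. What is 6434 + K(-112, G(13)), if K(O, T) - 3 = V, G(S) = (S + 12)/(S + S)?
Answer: 5633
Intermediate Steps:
G(S) = (12 + S)/(2*S) (G(S) = (12 + S)/((2*S)) = (12 + S)*(1/(2*S)) = (12 + S)/(2*S))
V = -804 (V = 4*(-201) = -804)
K(O, T) = -801 (K(O, T) = 3 - 804 = -801)
6434 + K(-112, G(13)) = 6434 - 801 = 5633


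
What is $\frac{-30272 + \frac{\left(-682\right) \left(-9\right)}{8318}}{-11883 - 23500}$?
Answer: $\frac{125898179}{147157897} \approx 0.85553$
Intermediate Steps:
$\frac{-30272 + \frac{\left(-682\right) \left(-9\right)}{8318}}{-11883 - 23500} = \frac{-30272 + 6138 \cdot \frac{1}{8318}}{-35383} = \left(-30272 + \frac{3069}{4159}\right) \left(- \frac{1}{35383}\right) = \left(- \frac{125898179}{4159}\right) \left(- \frac{1}{35383}\right) = \frac{125898179}{147157897}$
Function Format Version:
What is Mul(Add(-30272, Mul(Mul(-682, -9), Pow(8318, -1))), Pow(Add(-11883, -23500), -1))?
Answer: Rational(125898179, 147157897) ≈ 0.85553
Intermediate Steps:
Mul(Add(-30272, Mul(Mul(-682, -9), Pow(8318, -1))), Pow(Add(-11883, -23500), -1)) = Mul(Add(-30272, Mul(6138, Rational(1, 8318))), Pow(-35383, -1)) = Mul(Add(-30272, Rational(3069, 4159)), Rational(-1, 35383)) = Mul(Rational(-125898179, 4159), Rational(-1, 35383)) = Rational(125898179, 147157897)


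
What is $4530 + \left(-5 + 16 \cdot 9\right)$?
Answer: $4669$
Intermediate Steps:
$4530 + \left(-5 + 16 \cdot 9\right) = 4530 + \left(-5 + 144\right) = 4530 + 139 = 4669$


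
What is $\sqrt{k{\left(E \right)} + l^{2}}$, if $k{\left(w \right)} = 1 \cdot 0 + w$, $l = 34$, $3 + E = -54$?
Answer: $\sqrt{1099} \approx 33.151$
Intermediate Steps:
$E = -57$ ($E = -3 - 54 = -57$)
$k{\left(w \right)} = w$ ($k{\left(w \right)} = 0 + w = w$)
$\sqrt{k{\left(E \right)} + l^{2}} = \sqrt{-57 + 34^{2}} = \sqrt{-57 + 1156} = \sqrt{1099}$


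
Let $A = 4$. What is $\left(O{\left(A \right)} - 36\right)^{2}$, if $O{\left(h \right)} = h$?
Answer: $1024$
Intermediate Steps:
$\left(O{\left(A \right)} - 36\right)^{2} = \left(4 - 36\right)^{2} = \left(-32\right)^{2} = 1024$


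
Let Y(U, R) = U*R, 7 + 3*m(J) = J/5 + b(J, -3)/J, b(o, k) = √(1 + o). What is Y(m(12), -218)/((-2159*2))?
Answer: -2507/32385 + 109*√13/77724 ≈ -0.072356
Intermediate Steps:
m(J) = -7/3 + J/15 + √(1 + J)/(3*J) (m(J) = -7/3 + (J/5 + √(1 + J)/J)/3 = -7/3 + (J/15 + √(1 + J)/(3*J)) = -7/3 + J/15 + √(1 + J)/(3*J))
Y(U, R) = R*U
Y(m(12), -218)/((-2159*2)) = (-218*(5*√(1 + 12) + 12*(-35 + 12))/(15*12))/((-2159*2)) = -218*(5*√13 + 12*(-23))/(15*12)/(-4318) = -218*(5*√13 - 276)/(15*12)*(-1/4318) = -218*(-276 + 5*√13)/(15*12)*(-1/4318) = -218*(-23/15 + √13/36)*(-1/4318) = (5014/15 - 109*√13/18)*(-1/4318) = -2507/32385 + 109*√13/77724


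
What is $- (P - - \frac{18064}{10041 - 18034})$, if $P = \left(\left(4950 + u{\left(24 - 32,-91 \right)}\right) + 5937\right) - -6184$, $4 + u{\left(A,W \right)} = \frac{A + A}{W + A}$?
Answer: $- \frac{13503576121}{791307} \approx -17065.0$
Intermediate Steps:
$u{\left(A,W \right)} = -4 + \frac{2 A}{A + W}$ ($u{\left(A,W \right)} = -4 + \frac{A + A}{W + A} = -4 + \frac{2 A}{A + W}$)
$P = \frac{1689649}{99}$ ($P = \left(\left(4950 + \frac{2 \left(- (24 - 32) - -182\right)}{\left(24 - 32\right) - 91}\right) + 5937\right) - -6184 = \left(\left(4950 + \frac{2 \left(- (24 - 32) + 182\right)}{\left(24 - 32\right) - 91}\right) + 5937\right) + 6184 = \left(\left(4950 + \frac{2 \left(\left(-1\right) \left(-8\right) + 182\right)}{-8 - 91}\right) + 5937\right) + 6184 = \left(\left(4950 + \frac{2 \left(8 + 182\right)}{-99}\right) + 5937\right) + 6184 = \left(\left(4950 + 2 \left(- \frac{1}{99}\right) 190\right) + 5937\right) + 6184 = \left(\left(4950 - \frac{380}{99}\right) + 5937\right) + 6184 = \left(\frac{489670}{99} + 5937\right) + 6184 = \frac{1077433}{99} + 6184 = \frac{1689649}{99} \approx 17067.0$)
$- (P - - \frac{18064}{10041 - 18034}) = - (\frac{1689649}{99} - - \frac{18064}{10041 - 18034}) = - (\frac{1689649}{99} - - \frac{18064}{-7993}) = - (\frac{1689649}{99} - \left(-18064\right) \left(- \frac{1}{7993}\right)) = - (\frac{1689649}{99} - \frac{18064}{7993}) = \left(-1\right) \frac{13503576121}{791307} = - \frac{13503576121}{791307}$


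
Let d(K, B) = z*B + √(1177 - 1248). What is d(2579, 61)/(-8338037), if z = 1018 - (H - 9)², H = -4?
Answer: -51789/8338037 - I*√71/8338037 ≈ -0.0062112 - 1.0106e-6*I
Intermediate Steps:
z = 849 (z = 1018 - (-4 - 9)² = 1018 - 1*(-13)² = 1018 - 1*169 = 1018 - 169 = 849)
d(K, B) = 849*B + I*√71 (d(K, B) = 849*B + √(1177 - 1248) = 849*B + √(-71) = 849*B + I*√71)
d(2579, 61)/(-8338037) = (849*61 + I*√71)/(-8338037) = (51789 + I*√71)*(-1/8338037) = -51789/8338037 - I*√71/8338037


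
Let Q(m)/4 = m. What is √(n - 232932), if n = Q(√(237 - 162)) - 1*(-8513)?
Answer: √(-224419 + 20*√3) ≈ 473.69*I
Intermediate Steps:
Q(m) = 4*m
n = 8513 + 20*√3 (n = 4*√(237 - 162) - 1*(-8513) = 4*√75 + 8513 = 4*(5*√3) + 8513 = 20*√3 + 8513 = 8513 + 20*√3 ≈ 8547.6)
√(n - 232932) = √((8513 + 20*√3) - 232932) = √(-224419 + 20*√3)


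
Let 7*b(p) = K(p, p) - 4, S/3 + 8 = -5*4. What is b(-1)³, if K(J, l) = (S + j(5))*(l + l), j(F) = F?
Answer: 10648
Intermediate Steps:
S = -84 (S = -24 + 3*(-5*4) = -24 + 3*(-20) = -24 - 60 = -84)
K(J, l) = -158*l (K(J, l) = (-84 + 5)*(l + l) = -158*l)
b(p) = -4/7 - 158*p/7 (b(p) = (-158*p - 4)/7 = (-4 - 158*p)/7 = -4/7 - 158*p/7)
b(-1)³ = (-4/7 - 158/7*(-1))³ = (-4/7 + 158/7)³ = 22³ = 10648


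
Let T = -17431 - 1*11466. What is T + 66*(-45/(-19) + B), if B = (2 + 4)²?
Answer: -500929/19 ≈ -26365.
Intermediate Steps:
T = -28897 (T = -17431 - 11466 = -28897)
B = 36 (B = 6² = 36)
T + 66*(-45/(-19) + B) = -28897 + 66*(-45/(-19) + 36) = -28897 + 66*(-45*(-1/19) + 36) = -28897 + 66*(45/19 + 36) = -28897 + 66*(729/19) = -28897 + 48114/19 = -500929/19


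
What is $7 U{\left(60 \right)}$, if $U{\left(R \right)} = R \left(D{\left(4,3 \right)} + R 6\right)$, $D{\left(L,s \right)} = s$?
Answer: $152460$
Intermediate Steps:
$U{\left(R \right)} = R \left(3 + 6 R\right)$ ($U{\left(R \right)} = R \left(3 + R 6\right) = R \left(3 + 6 R\right)$)
$7 U{\left(60 \right)} = 7 \cdot 3 \cdot 60 \left(1 + 2 \cdot 60\right) = 7 \cdot 3 \cdot 60 \left(1 + 120\right) = 7 \cdot 3 \cdot 60 \cdot 121 = 7 \cdot 21780 = 152460$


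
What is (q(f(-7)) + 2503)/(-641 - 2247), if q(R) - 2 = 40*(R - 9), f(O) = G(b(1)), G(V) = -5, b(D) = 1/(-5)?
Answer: -1945/2888 ≈ -0.67348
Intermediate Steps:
b(D) = -⅕
f(O) = -5
q(R) = -358 + 40*R (q(R) = 2 + 40*(R - 9) = 2 + 40*(-9 + R) = 2 + (-360 + 40*R) = -358 + 40*R)
(q(f(-7)) + 2503)/(-641 - 2247) = ((-358 + 40*(-5)) + 2503)/(-641 - 2247) = ((-358 - 200) + 2503)/(-2888) = (-558 + 2503)*(-1/2888) = 1945*(-1/2888) = -1945/2888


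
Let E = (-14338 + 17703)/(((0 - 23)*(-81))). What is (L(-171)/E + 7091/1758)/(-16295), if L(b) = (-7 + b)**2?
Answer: -103793840551/96395842650 ≈ -1.0767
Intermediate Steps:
E = 3365/1863 (E = 3365/((-23*(-81))) = 3365/1863 ≈ 1.8062)
(L(-171)/E + 7091/1758)/(-16295) = ((-7 - 171)**2/(3365/1863) + 7091/1758)/(-16295) = ((-178)**2*(1863/3365) + 7091*(1/1758))*(-1/16295) = (31684*(1863/3365) + 7091/1758)*(-1/16295) = (59027292/3365 + 7091/1758)*(-1/16295) = (103793840551/5915670)*(-1/16295) = -103793840551/96395842650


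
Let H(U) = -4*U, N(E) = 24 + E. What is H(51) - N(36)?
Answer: -264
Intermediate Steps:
H(51) - N(36) = -4*51 - (24 + 36) = -204 - 1*60 = -204 - 60 = -264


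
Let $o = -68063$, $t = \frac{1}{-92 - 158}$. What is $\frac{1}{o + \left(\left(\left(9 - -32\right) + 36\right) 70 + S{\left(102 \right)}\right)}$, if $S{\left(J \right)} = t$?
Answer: $- \frac{250}{15668251} \approx -1.5956 \cdot 10^{-5}$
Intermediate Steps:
$t = - \frac{1}{250}$ ($t = \frac{1}{-250} = - \frac{1}{250} \approx -0.004$)
$S{\left(J \right)} = - \frac{1}{250}$
$\frac{1}{o + \left(\left(\left(9 - -32\right) + 36\right) 70 + S{\left(102 \right)}\right)} = \frac{1}{-68063 - \left(\frac{1}{250} - \left(\left(9 - -32\right) + 36\right) 70\right)} = \frac{1}{-68063 - \left(\frac{1}{250} - \left(\left(9 + 32\right) + 36\right) 70\right)} = \frac{1}{-68063 - \left(\frac{1}{250} - \left(41 + 36\right) 70\right)} = \frac{1}{-68063 + \left(77 \cdot 70 - \frac{1}{250}\right)} = \frac{1}{-68063 + \left(5390 - \frac{1}{250}\right)} = \frac{1}{-68063 + \frac{1347499}{250}} = \frac{1}{- \frac{15668251}{250}} = - \frac{250}{15668251}$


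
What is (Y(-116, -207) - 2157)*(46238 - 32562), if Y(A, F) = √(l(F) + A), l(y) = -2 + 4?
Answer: -29499132 + 13676*I*√114 ≈ -2.9499e+7 + 1.4602e+5*I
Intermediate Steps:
l(y) = 2
Y(A, F) = √(2 + A)
(Y(-116, -207) - 2157)*(46238 - 32562) = (√(2 - 116) - 2157)*(46238 - 32562) = (√(-114) - 2157)*13676 = (I*√114 - 2157)*13676 = (-2157 + I*√114)*13676 = -29499132 + 13676*I*√114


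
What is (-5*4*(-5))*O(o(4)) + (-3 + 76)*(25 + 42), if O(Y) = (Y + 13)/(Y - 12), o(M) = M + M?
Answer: 4366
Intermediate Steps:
o(M) = 2*M
O(Y) = (13 + Y)/(-12 + Y)
(-5*4*(-5))*O(o(4)) + (-3 + 76)*(25 + 42) = (-5*4*(-5))*((13 + 2*4)/(-12 + 2*4)) + (-3 + 76)*(25 + 42) = (-20*(-5))*((13 + 8)/(-12 + 8)) + 73*67 = 100*(21/(-4)) + 4891 = 100*(-¼*21) + 4891 = 100*(-21/4) + 4891 = -525 + 4891 = 4366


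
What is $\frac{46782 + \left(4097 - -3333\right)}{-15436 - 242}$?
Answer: $- \frac{27106}{7839} \approx -3.4578$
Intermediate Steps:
$\frac{46782 + \left(4097 - -3333\right)}{-15436 - 242} = \frac{46782 + \left(4097 + 3333\right)}{-15678} = \left(46782 + 7430\right) \left(- \frac{1}{15678}\right) = 54212 \left(- \frac{1}{15678}\right) = - \frac{27106}{7839}$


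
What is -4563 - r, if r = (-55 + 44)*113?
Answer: -3320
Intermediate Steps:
r = -1243 (r = -11*113 = -1243)
-4563 - r = -4563 - 1*(-1243) = -4563 + 1243 = -3320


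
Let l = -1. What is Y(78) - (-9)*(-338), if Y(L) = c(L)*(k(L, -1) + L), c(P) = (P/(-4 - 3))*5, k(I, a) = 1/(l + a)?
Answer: -51519/7 ≈ -7359.9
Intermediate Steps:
k(I, a) = 1/(-1 + a)
c(P) = -5*P/7 (c(P) = (P/(-7))*5 = (P*(-⅐))*5 = -P/7*5 = -5*P/7)
Y(L) = -5*L*(-½ + L)/7 (Y(L) = (-5*L/7)*(1/(-1 - 1) + L) = (-5*L/7)*(1/(-2) + L) = (-5*L/7)*(-½ + L) = -5*L*(-½ + L)/7)
Y(78) - (-9)*(-338) = (5/14)*78*(1 - 2*78) - (-9)*(-338) = (5/14)*78*(1 - 156) - 1*3042 = (5/14)*78*(-155) - 3042 = -30225/7 - 3042 = -51519/7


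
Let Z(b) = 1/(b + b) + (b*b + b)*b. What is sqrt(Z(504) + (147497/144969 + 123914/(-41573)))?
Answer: sqrt(74549621684927167957648409863)/24107184948 ≈ 11326.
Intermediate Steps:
Z(b) = 1/(2*b) + b*(b + b**2) (Z(b) = 1/(2*b) + (b**2 + b)*b = 1/(2*b) + (b + b**2)*b = 1/(2*b) + b*(b + b**2))
sqrt(Z(504) + (147497/144969 + 123914/(-41573))) = sqrt((504**2 + 504**3 + (1/2)/504) + (147497/144969 + 123914/(-41573))) = sqrt((254016 + 128024064 + (1/2)*(1/504)) + (147497*(1/144969) + 123914*(-1/41573))) = sqrt((254016 + 128024064 + 1/1008) + (147497/144969 - 17702/5939)) = sqrt(129304304641/1008 - 1690256555/860970891) = sqrt(37109080224372865897/289286219376) = sqrt(74549621684927167957648409863)/24107184948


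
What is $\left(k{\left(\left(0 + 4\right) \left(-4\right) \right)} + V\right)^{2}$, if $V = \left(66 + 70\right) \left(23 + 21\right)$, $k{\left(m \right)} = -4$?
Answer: $35760400$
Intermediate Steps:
$V = 5984$ ($V = 136 \cdot 44 = 5984$)
$\left(k{\left(\left(0 + 4\right) \left(-4\right) \right)} + V\right)^{2} = \left(-4 + 5984\right)^{2} = 5980^{2} = 35760400$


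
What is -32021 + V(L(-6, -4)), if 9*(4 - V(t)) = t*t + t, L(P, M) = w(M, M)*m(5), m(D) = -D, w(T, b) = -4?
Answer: -96191/3 ≈ -32064.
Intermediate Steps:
L(P, M) = 20 (L(P, M) = -(-4)*5 = -4*(-5) = 20)
V(t) = 4 - t/9 - t**2/9 (V(t) = 4 - (t*t + t)/9 = 4 - (t**2 + t)/9 = 4 - (t + t**2)/9 = 4 + (-t/9 - t**2/9) = 4 - t/9 - t**2/9)
-32021 + V(L(-6, -4)) = -32021 + (4 - 1/9*20 - 1/9*20**2) = -32021 + (4 - 20/9 - 1/9*400) = -32021 + (4 - 20/9 - 400/9) = -32021 - 128/3 = -96191/3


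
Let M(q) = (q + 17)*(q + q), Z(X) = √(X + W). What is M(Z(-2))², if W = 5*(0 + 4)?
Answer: 22104 + 7344*√2 ≈ 32490.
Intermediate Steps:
W = 20 (W = 5*4 = 20)
Z(X) = √(20 + X) (Z(X) = √(X + 20) = √(20 + X))
M(q) = 2*q*(17 + q) (M(q) = (17 + q)*(2*q) = 2*q*(17 + q))
M(Z(-2))² = (2*√(20 - 2)*(17 + √(20 - 2)))² = (2*√18*(17 + √18))² = (2*(3*√2)*(17 + 3*√2))² = (6*√2*(17 + 3*√2))² = 72*(17 + 3*√2)²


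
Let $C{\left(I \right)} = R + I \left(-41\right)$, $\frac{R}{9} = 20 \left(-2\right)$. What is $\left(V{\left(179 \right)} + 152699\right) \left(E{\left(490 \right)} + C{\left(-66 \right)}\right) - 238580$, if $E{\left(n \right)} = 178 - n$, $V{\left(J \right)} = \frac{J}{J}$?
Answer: $310353220$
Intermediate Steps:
$V{\left(J \right)} = 1$
$R = -360$ ($R = 9 \cdot 20 \left(-2\right) = 9 \left(-40\right) = -360$)
$C{\left(I \right)} = -360 - 41 I$ ($C{\left(I \right)} = -360 + I \left(-41\right) = -360 - 41 I$)
$\left(V{\left(179 \right)} + 152699\right) \left(E{\left(490 \right)} + C{\left(-66 \right)}\right) - 238580 = \left(1 + 152699\right) \left(\left(178 - 490\right) - -2346\right) - 238580 = 152700 \left(\left(178 - 490\right) + \left(-360 + 2706\right)\right) - 238580 = 152700 \left(-312 + 2346\right) - 238580 = 152700 \cdot 2034 - 238580 = 310591800 - 238580 = 310353220$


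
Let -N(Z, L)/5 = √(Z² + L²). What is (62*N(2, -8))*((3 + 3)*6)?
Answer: -22320*√17 ≈ -92028.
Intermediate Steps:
N(Z, L) = -5*√(L² + Z²) (N(Z, L) = -5*√(Z² + L²) = -5*√(L² + Z²))
(62*N(2, -8))*((3 + 3)*6) = (62*(-5*√((-8)² + 2²)))*((3 + 3)*6) = (62*(-5*√(64 + 4)))*(6*6) = (62*(-10*√17))*36 = -620*√17*36 = -22320*√17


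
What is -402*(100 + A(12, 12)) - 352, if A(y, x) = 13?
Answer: -45778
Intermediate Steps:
-402*(100 + A(12, 12)) - 352 = -402*(100 + 13) - 352 = -402*113 - 352 = -45426 - 352 = -45778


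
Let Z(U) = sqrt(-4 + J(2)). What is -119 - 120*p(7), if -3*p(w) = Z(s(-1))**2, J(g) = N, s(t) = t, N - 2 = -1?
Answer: -239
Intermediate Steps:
N = 1 (N = 2 - 1 = 1)
J(g) = 1
Z(U) = I*sqrt(3) (Z(U) = sqrt(-4 + 1) = sqrt(-3) = I*sqrt(3))
p(w) = 1 (p(w) = -(I*sqrt(3))**2/3 = -1/3*(-3) = 1)
-119 - 120*p(7) = -119 - 120*1 = -119 - 120 = -239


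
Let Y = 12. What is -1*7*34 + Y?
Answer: -226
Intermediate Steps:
-1*7*34 + Y = -1*7*34 + 12 = -7*34 + 12 = -238 + 12 = -226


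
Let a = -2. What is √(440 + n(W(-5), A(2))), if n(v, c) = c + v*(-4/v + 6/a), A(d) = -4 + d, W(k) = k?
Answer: √449 ≈ 21.190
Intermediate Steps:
n(v, c) = c + v*(-3 - 4/v) (n(v, c) = c + v*(-4/v + 6/(-2)) = c + v*(-4/v + 6*(-½)) = c + v*(-4/v - 3) = c + v*(-3 - 4/v))
√(440 + n(W(-5), A(2))) = √(440 + (-4 + (-4 + 2) - 3*(-5))) = √(440 + (-4 - 2 + 15)) = √(440 + 9) = √449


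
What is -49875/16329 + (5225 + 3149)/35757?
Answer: -548880443/194625351 ≈ -2.8202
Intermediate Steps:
-49875/16329 + (5225 + 3149)/35757 = -49875*1/16329 + 8374*(1/35757) = -16625/5443 + 8374/35757 = -548880443/194625351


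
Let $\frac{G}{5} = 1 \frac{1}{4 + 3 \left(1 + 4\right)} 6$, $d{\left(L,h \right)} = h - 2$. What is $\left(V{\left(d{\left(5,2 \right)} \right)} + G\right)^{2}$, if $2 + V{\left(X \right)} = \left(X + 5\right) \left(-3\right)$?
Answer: $\frac{85849}{361} \approx 237.81$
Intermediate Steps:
$d{\left(L,h \right)} = -2 + h$ ($d{\left(L,h \right)} = h - 2 = -2 + h$)
$V{\left(X \right)} = -17 - 3 X$ ($V{\left(X \right)} = -2 + \left(X + 5\right) \left(-3\right) = -2 + \left(5 + X\right) \left(-3\right) = -2 - \left(15 + 3 X\right) = -17 - 3 X$)
$G = \frac{30}{19}$ ($G = 5 \cdot 1 \frac{1}{4 + 3 \left(1 + 4\right)} 6 = 5 \cdot 1 \frac{1}{4 + 3 \cdot 5} \cdot 6 = 5 \cdot 1 \frac{1}{4 + 15} \cdot 6 = 5 \cdot 1 \cdot \frac{1}{19} \cdot 6 = 5 \cdot \frac{1}{19} \cdot 6 = 5 \cdot \frac{6}{19} = \frac{30}{19} \approx 1.5789$)
$\left(V{\left(d{\left(5,2 \right)} \right)} + G\right)^{2} = \left(\left(-17 - 3 \left(-2 + 2\right)\right) + \frac{30}{19}\right)^{2} = \left(\left(-17 - 0\right) + \frac{30}{19}\right)^{2} = \left(\left(-17 + 0\right) + \frac{30}{19}\right)^{2} = \left(-17 + \frac{30}{19}\right)^{2} = \left(- \frac{293}{19}\right)^{2} = \frac{85849}{361}$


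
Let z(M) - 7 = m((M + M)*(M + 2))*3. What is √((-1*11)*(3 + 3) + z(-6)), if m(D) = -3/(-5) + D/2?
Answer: √370/5 ≈ 3.8471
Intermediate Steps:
m(D) = ⅗ + D/2 (m(D) = -3*(-⅕) + D*(½) = ⅗ + D/2)
z(M) = 44/5 + 3*M*(2 + M) (z(M) = 7 + (⅗ + ((M + M)*(M + 2))/2)*3 = 7 + (⅗ + ((2*M)*(2 + M))/2)*3 = 7 + (⅗ + (2*M*(2 + M))/2)*3 = 7 + (⅗ + M*(2 + M))*3 = 7 + (9/5 + 3*M*(2 + M)) = 44/5 + 3*M*(2 + M))
√((-1*11)*(3 + 3) + z(-6)) = √((-1*11)*(3 + 3) + (44/5 + 3*(-6)*(2 - 6))) = √(-11*6 + (44/5 + 3*(-6)*(-4))) = √(-66 + (44/5 + 72)) = √(-66 + 404/5) = √(74/5) = √370/5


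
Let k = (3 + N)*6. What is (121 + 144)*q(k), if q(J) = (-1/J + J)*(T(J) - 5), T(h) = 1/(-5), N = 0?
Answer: -222547/9 ≈ -24727.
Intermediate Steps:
T(h) = -⅕
k = 18 (k = (3 + 0)*6 = 3*6 = 18)
q(J) = -26*J/5 + 26/(5*J) (q(J) = (-1/J + J)*(-⅕ - 5) = (J - 1/J)*(-26/5) = -26*J/5 + 26/(5*J))
(121 + 144)*q(k) = (121 + 144)*((26/5)*(1 - 1*18²)/18) = 265*((26/5)*(1/18)*(1 - 1*324)) = 265*((26/5)*(1/18)*(1 - 324)) = 265*((26/5)*(1/18)*(-323)) = 265*(-4199/45) = -222547/9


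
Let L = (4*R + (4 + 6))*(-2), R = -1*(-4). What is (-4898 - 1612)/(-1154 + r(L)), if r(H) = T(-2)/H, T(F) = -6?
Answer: 169260/30001 ≈ 5.6418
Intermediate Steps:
R = 4
L = -52 (L = (4*4 + (4 + 6))*(-2) = (16 + 10)*(-2) = 26*(-2) = -52)
r(H) = -6/H
(-4898 - 1612)/(-1154 + r(L)) = (-4898 - 1612)/(-1154 - 6/(-52)) = -6510/(-1154 - 6*(-1/52)) = -6510/(-1154 + 3/26) = -6510/(-30001/26) = -6510*(-26/30001) = 169260/30001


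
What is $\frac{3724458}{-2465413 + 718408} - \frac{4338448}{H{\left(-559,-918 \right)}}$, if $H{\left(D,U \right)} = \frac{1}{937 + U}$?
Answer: $- \frac{48002173447006}{582335} \approx -8.243 \cdot 10^{7}$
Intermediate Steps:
$\frac{3724458}{-2465413 + 718408} - \frac{4338448}{H{\left(-559,-918 \right)}} = \frac{3724458}{-2465413 + 718408} - \frac{4338448}{\frac{1}{937 - 918}} = \frac{3724458}{-1747005} - \frac{4338448}{\frac{1}{19}} = 3724458 \left(- \frac{1}{1747005}\right) - 4338448 \frac{1}{\frac{1}{19}} = - \frac{1241486}{582335} - 82430512 = - \frac{48002173447006}{582335}$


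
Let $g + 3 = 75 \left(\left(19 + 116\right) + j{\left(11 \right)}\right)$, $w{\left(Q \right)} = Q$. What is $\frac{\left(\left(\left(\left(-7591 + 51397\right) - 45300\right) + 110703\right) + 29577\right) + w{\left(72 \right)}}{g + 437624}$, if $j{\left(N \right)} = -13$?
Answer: $\frac{138858}{446771} \approx 0.3108$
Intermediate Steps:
$g = 9147$ ($g = -3 + 75 \left(\left(19 + 116\right) - 13\right) = -3 + 75 \left(135 - 13\right) = -3 + 75 \cdot 122 = -3 + 9150 = 9147$)
$\frac{\left(\left(\left(\left(-7591 + 51397\right) - 45300\right) + 110703\right) + 29577\right) + w{\left(72 \right)}}{g + 437624} = \frac{\left(\left(\left(\left(-7591 + 51397\right) - 45300\right) + 110703\right) + 29577\right) + 72}{9147 + 437624} = \frac{\left(\left(\left(43806 - 45300\right) + 110703\right) + 29577\right) + 72}{446771} = \left(\left(\left(-1494 + 110703\right) + 29577\right) + 72\right) \frac{1}{446771} = \left(\left(109209 + 29577\right) + 72\right) \frac{1}{446771} = \left(138786 + 72\right) \frac{1}{446771} = 138858 \cdot \frac{1}{446771} = \frac{138858}{446771}$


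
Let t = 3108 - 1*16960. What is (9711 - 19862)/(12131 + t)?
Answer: 10151/1721 ≈ 5.8983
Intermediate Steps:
t = -13852 (t = 3108 - 16960 = -13852)
(9711 - 19862)/(12131 + t) = (9711 - 19862)/(12131 - 13852) = -10151/(-1721) = -10151*(-1/1721) = 10151/1721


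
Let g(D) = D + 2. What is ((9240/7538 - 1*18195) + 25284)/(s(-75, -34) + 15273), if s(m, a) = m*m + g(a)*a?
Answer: 26723061/82865234 ≈ 0.32249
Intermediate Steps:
g(D) = 2 + D
s(m, a) = m² + a*(2 + a) (s(m, a) = m*m + (2 + a)*a = m² + a*(2 + a))
((9240/7538 - 1*18195) + 25284)/(s(-75, -34) + 15273) = ((9240/7538 - 1*18195) + 25284)/(((-75)² - 34*(2 - 34)) + 15273) = ((9240*(1/7538) - 18195) + 25284)/((5625 - 34*(-32)) + 15273) = ((4620/3769 - 18195) + 25284)/((5625 + 1088) + 15273) = (-68572335/3769 + 25284)/(6713 + 15273) = (26723061/3769)/21986 = (26723061/3769)*(1/21986) = 26723061/82865234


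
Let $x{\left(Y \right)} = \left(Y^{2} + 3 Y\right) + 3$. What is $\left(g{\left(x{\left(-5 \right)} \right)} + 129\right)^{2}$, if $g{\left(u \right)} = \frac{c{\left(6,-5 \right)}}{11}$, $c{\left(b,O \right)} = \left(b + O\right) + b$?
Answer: $\frac{2033476}{121} \approx 16806.0$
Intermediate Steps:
$c{\left(b,O \right)} = O + 2 b$ ($c{\left(b,O \right)} = \left(O + b\right) + b = O + 2 b$)
$x{\left(Y \right)} = 3 + Y^{2} + 3 Y$
$g{\left(u \right)} = \frac{7}{11}$ ($g{\left(u \right)} = \frac{-5 + 2 \cdot 6}{11} = \left(-5 + 12\right) \frac{1}{11} = 7 \cdot \frac{1}{11} = \frac{7}{11}$)
$\left(g{\left(x{\left(-5 \right)} \right)} + 129\right)^{2} = \left(\frac{7}{11} + 129\right)^{2} = \left(\frac{1426}{11}\right)^{2} = \frac{2033476}{121}$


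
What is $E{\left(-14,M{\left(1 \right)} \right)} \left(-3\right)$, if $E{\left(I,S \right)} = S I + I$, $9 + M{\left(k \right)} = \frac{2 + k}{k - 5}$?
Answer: $- \frac{735}{2} \approx -367.5$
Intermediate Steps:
$M{\left(k \right)} = -9 + \frac{2 + k}{-5 + k}$ ($M{\left(k \right)} = -9 + \frac{2 + k}{k - 5} = -9 + \frac{2 + k}{-5 + k}$)
$E{\left(I,S \right)} = I + I S$ ($E{\left(I,S \right)} = I S + I = I + I S$)
$E{\left(-14,M{\left(1 \right)} \right)} \left(-3\right) = - 14 \left(1 + \frac{47 - 8}{-5 + 1}\right) \left(-3\right) = - 14 \left(1 + \frac{47 - 8}{-4}\right) \left(-3\right) = - 14 \left(1 - \frac{39}{4}\right) \left(-3\right) = \left(-14\right) \left(- \frac{35}{4}\right) \left(-3\right) = \frac{245}{2} \left(-3\right) = - \frac{735}{2}$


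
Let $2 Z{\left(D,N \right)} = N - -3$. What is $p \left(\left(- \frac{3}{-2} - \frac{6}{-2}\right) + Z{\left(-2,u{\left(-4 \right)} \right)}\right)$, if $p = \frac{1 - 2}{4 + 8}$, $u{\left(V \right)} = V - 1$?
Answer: $- \frac{7}{24} \approx -0.29167$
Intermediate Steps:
$u{\left(V \right)} = -1 + V$
$Z{\left(D,N \right)} = \frac{3}{2} + \frac{N}{2}$ ($Z{\left(D,N \right)} = \frac{N - -3}{2} = \frac{N + 3}{2} = \frac{3 + N}{2} = \frac{3}{2} + \frac{N}{2}$)
$p = - \frac{1}{12} \approx -0.083333$
$p \left(\left(- \frac{3}{-2} - \frac{6}{-2}\right) + Z{\left(-2,u{\left(-4 \right)} \right)}\right) = - \frac{\left(- \frac{3}{-2} - \frac{6}{-2}\right) + \left(\frac{3}{2} + \frac{-1 - 4}{2}\right)}{12} = - \frac{\left(\left(-3\right) \left(- \frac{1}{2}\right) - -3\right) + \left(\frac{3}{2} + \frac{1}{2} \left(-5\right)\right)}{12} = - \frac{\left(\frac{3}{2} + 3\right) + \left(\frac{3}{2} - \frac{5}{2}\right)}{12} = - \frac{\frac{9}{2} - 1}{12} = \left(- \frac{1}{12}\right) \frac{7}{2} = - \frac{7}{24}$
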